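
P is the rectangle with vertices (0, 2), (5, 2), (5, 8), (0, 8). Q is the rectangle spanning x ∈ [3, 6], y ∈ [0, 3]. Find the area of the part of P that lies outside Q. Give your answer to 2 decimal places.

28.00

|P∩Q|: x∈[3,5], y∈[2,3] → 2·1 = 2.
|P| = 30.
|P ∖ Q| = |P| − |P∩Q| = 30 − 2 = 28.00.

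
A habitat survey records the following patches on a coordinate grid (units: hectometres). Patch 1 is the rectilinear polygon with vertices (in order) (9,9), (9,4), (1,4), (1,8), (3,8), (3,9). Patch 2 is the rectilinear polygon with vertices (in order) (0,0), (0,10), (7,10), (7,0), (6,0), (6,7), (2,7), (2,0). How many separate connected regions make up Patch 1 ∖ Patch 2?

2

Patch 1 ∖ Patch 2 splits into 2 disjoint pieces (area 10, area 12).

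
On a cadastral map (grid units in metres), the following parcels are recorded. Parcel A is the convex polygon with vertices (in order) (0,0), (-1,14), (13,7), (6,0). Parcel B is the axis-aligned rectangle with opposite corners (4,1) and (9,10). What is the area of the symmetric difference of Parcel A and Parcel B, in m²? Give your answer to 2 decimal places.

|Parcel A| = 115.5, |Parcel B| = 45, |Parcel A∩Parcel B| = 42.
|Parcel A △ Parcel B| = |Parcel A| + |Parcel B| − 2·|Parcel A∩Parcel B| = 115.5 + 45 − 84 = 76.50.

76.50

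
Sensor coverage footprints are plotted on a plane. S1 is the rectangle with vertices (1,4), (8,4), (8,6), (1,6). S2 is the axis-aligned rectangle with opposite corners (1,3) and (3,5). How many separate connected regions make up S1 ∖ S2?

1

S1 ∖ S2 is a single connected region.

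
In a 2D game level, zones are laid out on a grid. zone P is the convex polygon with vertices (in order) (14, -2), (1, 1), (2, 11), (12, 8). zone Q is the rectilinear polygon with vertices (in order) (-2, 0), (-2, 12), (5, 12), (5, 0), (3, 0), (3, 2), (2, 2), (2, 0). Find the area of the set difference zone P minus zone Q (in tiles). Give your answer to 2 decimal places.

|zone P| = 113.5, |zone P∩zone Q| = 34.15.
|zone P ∖ zone Q| = |zone P| − |zone P∩zone Q| = 113.5 − 34.15 = 79.35.

79.35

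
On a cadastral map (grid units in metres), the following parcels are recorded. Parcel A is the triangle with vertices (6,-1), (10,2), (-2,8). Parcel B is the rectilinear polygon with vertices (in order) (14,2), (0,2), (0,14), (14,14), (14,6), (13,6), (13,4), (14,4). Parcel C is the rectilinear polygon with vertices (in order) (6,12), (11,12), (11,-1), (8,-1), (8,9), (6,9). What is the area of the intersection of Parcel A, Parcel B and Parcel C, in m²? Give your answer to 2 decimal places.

1.00

The intersection is the polygon with vertices (8,2), (8,3), (10,2).
By the shoelace formula its area is 1.00.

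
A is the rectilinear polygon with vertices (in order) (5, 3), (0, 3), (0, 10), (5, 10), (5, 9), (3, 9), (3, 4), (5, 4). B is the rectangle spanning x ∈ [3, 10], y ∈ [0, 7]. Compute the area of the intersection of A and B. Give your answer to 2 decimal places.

2.00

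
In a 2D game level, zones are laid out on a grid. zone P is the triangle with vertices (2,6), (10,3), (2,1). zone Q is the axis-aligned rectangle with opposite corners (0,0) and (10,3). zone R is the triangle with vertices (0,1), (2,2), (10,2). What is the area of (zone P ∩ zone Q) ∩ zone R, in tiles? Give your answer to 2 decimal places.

1.87

The region (zone P ∩ zone Q) ∩ zone R is the polygon with vertices (2,2), (6,2), (3.333,1.333), (2,1.2).
By the shoelace formula its area is 1.87.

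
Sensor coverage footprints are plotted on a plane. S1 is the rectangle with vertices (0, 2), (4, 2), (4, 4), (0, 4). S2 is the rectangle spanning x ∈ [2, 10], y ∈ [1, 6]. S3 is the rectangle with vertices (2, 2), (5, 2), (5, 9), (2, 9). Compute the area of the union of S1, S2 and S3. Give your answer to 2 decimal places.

53.00

By inclusion–exclusion:
Individual areas: |S1| = 8, |S2| = 40, |S3| = 21.
|S1∩S2|: x∈[2,4], y∈[2,4] → 2·2 = 4.
|S1∩S3|: x∈[2,4], y∈[2,4] → 2·2 = 4.
|S2∩S3|: x∈[2,5], y∈[2,6] → 3·4 = 12.
|S1∩S2∩S3| = 4.
|S1 ∪ S2 ∪ S3| = 69 − 20 + 4 = 53.00.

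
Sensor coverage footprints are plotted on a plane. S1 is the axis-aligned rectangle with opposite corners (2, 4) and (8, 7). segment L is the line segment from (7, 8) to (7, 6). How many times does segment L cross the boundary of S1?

The segment meets the boundary at (7,7).

1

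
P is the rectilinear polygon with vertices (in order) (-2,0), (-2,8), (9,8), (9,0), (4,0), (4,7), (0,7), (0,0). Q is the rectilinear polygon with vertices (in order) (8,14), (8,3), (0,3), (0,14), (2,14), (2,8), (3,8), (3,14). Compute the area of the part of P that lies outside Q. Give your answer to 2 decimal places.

36.00

|P| = 60, |P∩Q| = 24.
|P ∖ Q| = |P| − |P∩Q| = 60 − 24 = 36.00.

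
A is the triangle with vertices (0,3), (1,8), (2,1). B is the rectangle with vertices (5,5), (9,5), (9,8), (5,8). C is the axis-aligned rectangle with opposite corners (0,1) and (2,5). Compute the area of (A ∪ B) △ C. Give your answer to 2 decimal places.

17.09

|A ∪ B| = 18.
|(A ∪ B) ∩ C| = 4.4571.
|(A ∪ B) △ C| = 18 + 8 − 8.9143 = 17.09.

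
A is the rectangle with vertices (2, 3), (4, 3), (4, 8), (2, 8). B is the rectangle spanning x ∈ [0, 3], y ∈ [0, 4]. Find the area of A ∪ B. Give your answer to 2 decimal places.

21.00

By inclusion–exclusion:
Individual areas: |A| = 10, |B| = 12.
|A∩B|: x∈[2,3], y∈[3,4] → 1·1 = 1.
|A ∪ B| = 22 − 1 = 21.00.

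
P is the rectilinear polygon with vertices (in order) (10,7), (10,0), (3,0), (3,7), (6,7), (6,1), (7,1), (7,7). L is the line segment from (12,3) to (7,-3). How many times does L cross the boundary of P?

2

The segment meets the boundary at (9.5,0), (10,0.6).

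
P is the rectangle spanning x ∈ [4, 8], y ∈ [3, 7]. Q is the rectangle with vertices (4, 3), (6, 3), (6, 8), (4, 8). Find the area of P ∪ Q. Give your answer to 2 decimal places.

By inclusion–exclusion:
Individual areas: |P| = 16, |Q| = 10.
|P∩Q|: x∈[4,6], y∈[3,7] → 2·4 = 8.
|P ∪ Q| = 26 − 8 = 18.00.

18.00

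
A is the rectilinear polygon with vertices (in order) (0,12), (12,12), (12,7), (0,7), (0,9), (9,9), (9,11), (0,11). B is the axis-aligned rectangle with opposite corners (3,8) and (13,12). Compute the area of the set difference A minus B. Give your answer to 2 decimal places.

18.00

|A| = 42, |A∩B| = 24.
|A ∖ B| = |A| − |A∩B| = 42 − 24 = 18.00.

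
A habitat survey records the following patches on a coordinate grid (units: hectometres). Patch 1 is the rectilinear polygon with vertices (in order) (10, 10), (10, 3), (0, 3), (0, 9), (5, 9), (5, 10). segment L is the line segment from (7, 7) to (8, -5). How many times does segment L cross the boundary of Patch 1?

The segment meets the boundary at (7.333,3).

1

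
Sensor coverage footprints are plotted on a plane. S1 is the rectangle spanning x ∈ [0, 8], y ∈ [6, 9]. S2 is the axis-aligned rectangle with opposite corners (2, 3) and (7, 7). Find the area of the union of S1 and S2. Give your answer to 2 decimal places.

By inclusion–exclusion:
Individual areas: |S1| = 24, |S2| = 20.
|S1∩S2|: x∈[2,7], y∈[6,7] → 5·1 = 5.
|S1 ∪ S2| = 44 − 5 = 39.00.

39.00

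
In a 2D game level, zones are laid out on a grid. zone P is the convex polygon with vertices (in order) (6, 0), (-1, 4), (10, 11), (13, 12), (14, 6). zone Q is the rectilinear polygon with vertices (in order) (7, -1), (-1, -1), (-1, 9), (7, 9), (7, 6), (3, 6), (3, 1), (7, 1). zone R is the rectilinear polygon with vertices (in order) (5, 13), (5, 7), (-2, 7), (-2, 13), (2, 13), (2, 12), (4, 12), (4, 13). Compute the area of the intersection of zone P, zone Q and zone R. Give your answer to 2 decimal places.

The intersection is the polygon with vertices (5,7.818), (5,7), (3.714,7).
By the shoelace formula its area is 0.53.

0.53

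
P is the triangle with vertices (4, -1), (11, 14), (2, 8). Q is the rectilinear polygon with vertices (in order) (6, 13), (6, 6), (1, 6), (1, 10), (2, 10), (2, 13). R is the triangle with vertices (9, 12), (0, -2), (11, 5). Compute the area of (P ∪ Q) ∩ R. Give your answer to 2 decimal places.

The region (P ∪ Q) ∩ R is the polygon with vertices (5.026,1.198), (3.699,0.354), (3.138,2.881), (9,12), (9.405,10.582).
By the shoelace formula its area is 20.46.

20.46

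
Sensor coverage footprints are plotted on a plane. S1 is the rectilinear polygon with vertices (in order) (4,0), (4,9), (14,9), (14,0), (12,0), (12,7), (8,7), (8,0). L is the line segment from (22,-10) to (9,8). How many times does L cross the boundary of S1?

3

The segment meets the boundary at (9.722,7), (12,3.846), (14,1.077).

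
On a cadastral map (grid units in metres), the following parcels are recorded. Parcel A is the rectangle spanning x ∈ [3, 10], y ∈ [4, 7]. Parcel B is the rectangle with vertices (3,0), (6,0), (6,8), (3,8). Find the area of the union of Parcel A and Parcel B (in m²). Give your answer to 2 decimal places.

36.00

By inclusion–exclusion:
Individual areas: |Parcel A| = 21, |Parcel B| = 24.
|Parcel A∩Parcel B|: x∈[3,6], y∈[4,7] → 3·3 = 9.
|Parcel A ∪ Parcel B| = 45 − 9 = 36.00.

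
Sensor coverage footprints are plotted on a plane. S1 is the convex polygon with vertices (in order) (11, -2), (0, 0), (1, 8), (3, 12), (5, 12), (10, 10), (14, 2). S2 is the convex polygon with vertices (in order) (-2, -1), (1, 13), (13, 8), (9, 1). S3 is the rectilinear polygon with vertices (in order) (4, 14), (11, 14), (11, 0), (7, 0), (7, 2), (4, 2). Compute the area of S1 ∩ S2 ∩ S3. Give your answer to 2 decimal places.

The intersection is the polygon with vertices (10.474,9.053), (11,8), (11,4.5), (9,1), (7,0.636), (7,2), (4,2), (4,11.75).
By the shoelace formula its area is 58.69.

58.69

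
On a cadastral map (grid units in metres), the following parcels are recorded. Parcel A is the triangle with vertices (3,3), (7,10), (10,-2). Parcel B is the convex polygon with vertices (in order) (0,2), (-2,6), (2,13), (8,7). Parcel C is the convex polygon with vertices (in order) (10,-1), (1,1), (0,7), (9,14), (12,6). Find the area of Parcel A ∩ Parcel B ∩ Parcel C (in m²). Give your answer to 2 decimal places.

5.87

The intersection is the polygon with vertices (7.667,7.333), (7.784,6.865), (3.778,4.361), (6.273,8.727).
By the shoelace formula its area is 5.87.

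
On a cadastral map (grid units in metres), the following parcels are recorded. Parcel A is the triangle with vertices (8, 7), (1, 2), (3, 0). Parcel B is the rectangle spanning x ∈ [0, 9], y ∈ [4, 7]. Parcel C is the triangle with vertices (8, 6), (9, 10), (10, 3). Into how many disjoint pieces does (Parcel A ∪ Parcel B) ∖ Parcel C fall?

(Parcel A ∪ Parcel B) ∖ Parcel C is a single connected region.

1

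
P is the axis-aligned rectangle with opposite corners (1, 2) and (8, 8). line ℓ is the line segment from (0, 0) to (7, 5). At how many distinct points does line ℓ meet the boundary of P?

The segment meets the boundary at (2.8,2).

1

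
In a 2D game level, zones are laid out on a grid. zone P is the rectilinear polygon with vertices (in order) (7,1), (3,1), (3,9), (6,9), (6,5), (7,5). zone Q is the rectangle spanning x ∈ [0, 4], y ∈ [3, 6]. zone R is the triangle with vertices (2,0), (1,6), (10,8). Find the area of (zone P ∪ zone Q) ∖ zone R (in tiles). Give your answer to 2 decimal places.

18.42

|zone P ∪ zone Q| = 37.
|(zone P ∪ zone Q) ∩ zone R| = 18.5833.
|(zone P ∪ zone Q) ∖ zone R| = 37 − 18.5833 = 18.42.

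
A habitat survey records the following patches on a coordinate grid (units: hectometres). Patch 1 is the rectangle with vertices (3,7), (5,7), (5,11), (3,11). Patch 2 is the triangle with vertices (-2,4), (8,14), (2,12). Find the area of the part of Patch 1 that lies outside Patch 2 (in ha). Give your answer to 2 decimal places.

|Patch 1| = 8, |Patch 1∩Patch 2| = 2.
|Patch 1 ∖ Patch 2| = |Patch 1| − |Patch 1∩Patch 2| = 8 − 2 = 6.00.

6.00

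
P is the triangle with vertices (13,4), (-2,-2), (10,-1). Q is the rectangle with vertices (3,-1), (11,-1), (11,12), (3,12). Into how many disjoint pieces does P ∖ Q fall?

P ∖ Q splits into 2 disjoint pieces (area 2.5333, area 6).

2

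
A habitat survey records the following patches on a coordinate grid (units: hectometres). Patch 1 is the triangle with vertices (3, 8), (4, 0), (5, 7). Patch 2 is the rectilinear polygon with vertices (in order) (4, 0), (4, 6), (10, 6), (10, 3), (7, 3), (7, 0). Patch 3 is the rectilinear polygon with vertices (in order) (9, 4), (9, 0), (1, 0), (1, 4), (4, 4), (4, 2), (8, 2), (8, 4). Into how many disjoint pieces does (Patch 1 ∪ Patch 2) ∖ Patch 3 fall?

1

(Patch 1 ∪ Patch 2) ∖ Patch 3 is a single connected region.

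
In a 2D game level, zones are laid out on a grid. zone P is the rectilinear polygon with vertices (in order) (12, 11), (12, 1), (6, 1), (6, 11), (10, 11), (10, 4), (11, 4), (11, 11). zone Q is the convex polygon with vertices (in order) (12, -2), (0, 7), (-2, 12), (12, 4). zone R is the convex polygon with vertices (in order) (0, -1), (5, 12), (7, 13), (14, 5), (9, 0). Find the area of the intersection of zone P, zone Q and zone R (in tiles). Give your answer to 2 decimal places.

23.93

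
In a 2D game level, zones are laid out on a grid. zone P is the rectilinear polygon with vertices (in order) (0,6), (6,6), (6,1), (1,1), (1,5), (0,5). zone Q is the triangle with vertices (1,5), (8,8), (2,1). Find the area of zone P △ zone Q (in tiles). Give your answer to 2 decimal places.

|zone P| = 26, |zone Q| = 15.5, |zone P∩zone Q| = 12.5.
|zone P △ zone Q| = |zone P| + |zone Q| − 2·|zone P∩zone Q| = 26 + 15.5 − 25 = 16.50.

16.50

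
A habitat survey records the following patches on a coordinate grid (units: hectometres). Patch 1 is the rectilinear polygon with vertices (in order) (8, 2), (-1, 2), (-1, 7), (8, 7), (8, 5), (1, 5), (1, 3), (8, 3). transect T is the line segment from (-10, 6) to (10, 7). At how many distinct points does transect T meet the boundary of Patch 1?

The segment meets the boundary at (8,6.9), (-1,6.45).

2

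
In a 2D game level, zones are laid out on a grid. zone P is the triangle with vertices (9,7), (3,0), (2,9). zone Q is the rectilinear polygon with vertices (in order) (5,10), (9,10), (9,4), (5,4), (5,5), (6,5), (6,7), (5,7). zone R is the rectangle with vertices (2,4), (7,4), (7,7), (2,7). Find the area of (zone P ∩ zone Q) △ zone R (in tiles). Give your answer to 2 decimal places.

|zone P ∩ zone Q| = 8.4286.
|(zone P ∩ zone Q) ∩ zone R| = 3.8095.
|(zone P ∩ zone Q) △ zone R| = 8.4286 + 15 − 7.619 = 15.81.

15.81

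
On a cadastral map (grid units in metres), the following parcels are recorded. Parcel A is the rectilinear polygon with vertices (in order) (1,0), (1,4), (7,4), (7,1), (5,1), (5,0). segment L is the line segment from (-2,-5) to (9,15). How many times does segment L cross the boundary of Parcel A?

2

The segment meets the boundary at (2.95,4), (1,0.455).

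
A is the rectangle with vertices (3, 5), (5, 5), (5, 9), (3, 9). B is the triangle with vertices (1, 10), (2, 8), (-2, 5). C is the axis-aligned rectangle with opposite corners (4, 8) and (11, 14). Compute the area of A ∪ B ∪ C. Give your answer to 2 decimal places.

By inclusion–exclusion:
Individual areas: |A| = 8, |B| = 5.5, |C| = 42.
|A∩B| = 0.
|A∩C|: x∈[4,5], y∈[8,9] → 1·1 = 1.
|B∩C| = 0.
|A∩B∩C| = 0.
|A ∪ B ∪ C| = 55.5 − 1 + 0 = 54.50.

54.50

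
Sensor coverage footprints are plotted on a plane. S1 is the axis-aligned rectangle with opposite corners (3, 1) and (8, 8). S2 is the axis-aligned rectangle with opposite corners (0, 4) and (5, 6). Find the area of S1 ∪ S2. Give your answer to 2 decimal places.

41.00

By inclusion–exclusion:
Individual areas: |S1| = 35, |S2| = 10.
|S1∩S2|: x∈[3,5], y∈[4,6] → 2·2 = 4.
|S1 ∪ S2| = 45 − 4 = 41.00.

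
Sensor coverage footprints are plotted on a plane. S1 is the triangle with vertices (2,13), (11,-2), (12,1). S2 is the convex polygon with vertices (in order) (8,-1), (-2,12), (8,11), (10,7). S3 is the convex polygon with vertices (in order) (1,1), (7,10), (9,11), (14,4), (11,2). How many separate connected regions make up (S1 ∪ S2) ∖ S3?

(S1 ∪ S2) ∖ S3 splits into 3 disjoint pieces (area 32.9136, area 6.6176, area 3.5382).

3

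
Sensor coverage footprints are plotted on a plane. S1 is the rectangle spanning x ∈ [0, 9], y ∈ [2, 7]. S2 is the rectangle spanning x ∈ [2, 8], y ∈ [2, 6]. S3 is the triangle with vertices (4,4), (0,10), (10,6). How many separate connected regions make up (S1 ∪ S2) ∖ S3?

(S1 ∪ S2) ∖ S3 splits into 2 disjoint pieces (area 31.1667, area 0.45).

2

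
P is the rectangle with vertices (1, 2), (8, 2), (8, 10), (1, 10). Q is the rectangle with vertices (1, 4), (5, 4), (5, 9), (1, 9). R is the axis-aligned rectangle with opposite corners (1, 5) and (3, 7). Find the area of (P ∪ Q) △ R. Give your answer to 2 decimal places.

52.00

|P ∪ Q| = 56.
|(P ∪ Q) ∩ R| = 4.
|(P ∪ Q) △ R| = 56 + 4 − 8 = 52.00.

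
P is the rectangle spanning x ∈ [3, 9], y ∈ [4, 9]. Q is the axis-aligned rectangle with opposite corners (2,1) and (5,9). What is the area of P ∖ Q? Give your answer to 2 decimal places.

|P∩Q|: x∈[3,5], y∈[4,9] → 2·5 = 10.
|P| = 30.
|P ∖ Q| = |P| − |P∩Q| = 30 − 10 = 20.00.

20.00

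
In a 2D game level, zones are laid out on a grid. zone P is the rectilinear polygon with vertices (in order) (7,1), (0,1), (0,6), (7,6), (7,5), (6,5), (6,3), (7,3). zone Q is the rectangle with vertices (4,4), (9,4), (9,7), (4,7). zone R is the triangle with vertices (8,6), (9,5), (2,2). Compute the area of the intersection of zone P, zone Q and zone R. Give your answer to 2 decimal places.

0.42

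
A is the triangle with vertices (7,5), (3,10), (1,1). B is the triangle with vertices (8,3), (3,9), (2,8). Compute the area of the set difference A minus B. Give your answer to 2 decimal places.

|A| = 23, |A∩B| = 4.7275.
|A ∖ B| = |A| − |A∩B| = 23 − 4.7275 = 18.27.

18.27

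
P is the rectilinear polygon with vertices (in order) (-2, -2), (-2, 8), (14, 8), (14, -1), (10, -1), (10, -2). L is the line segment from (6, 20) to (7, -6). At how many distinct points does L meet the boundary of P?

The segment meets the boundary at (6.846,-2), (6.462,8).

2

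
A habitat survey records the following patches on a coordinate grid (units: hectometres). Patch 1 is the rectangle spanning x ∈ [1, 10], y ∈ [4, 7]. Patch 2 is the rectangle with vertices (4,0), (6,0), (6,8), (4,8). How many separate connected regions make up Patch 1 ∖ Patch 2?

2

Patch 1 ∖ Patch 2 splits into 2 disjoint pieces (area 12, area 9).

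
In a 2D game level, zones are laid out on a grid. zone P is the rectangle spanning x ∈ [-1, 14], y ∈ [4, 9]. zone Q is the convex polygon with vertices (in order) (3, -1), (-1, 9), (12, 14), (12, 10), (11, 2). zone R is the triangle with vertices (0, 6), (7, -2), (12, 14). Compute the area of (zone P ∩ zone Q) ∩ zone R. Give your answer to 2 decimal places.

39.73

The region (zone P ∩ zone Q) ∩ zone R is the polygon with vertices (1.75,4), (0.368,5.579), (0.158,6.105), (4.5,9), (10.438,9), (8.875,4).
By the shoelace formula its area is 39.73.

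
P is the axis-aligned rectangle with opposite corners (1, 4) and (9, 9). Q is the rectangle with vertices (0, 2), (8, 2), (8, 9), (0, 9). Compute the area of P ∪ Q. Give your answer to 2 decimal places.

By inclusion–exclusion:
Individual areas: |P| = 40, |Q| = 56.
|P∩Q|: x∈[1,8], y∈[4,9] → 7·5 = 35.
|P ∪ Q| = 96 − 35 = 61.00.

61.00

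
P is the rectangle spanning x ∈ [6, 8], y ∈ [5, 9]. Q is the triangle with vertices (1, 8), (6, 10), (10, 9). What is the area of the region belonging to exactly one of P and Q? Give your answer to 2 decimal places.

|P| = 8, |Q| = 6.5, |P∩Q| = 0.6667.
|P △ Q| = |P| + |Q| − 2·|P∩Q| = 8 + 6.5 − 1.3333 = 13.17.

13.17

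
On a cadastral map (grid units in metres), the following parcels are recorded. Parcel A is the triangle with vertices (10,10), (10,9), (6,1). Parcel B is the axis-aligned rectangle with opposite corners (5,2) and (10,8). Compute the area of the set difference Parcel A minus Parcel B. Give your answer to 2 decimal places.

0.67

|Parcel A| = 2, |Parcel A∩Parcel B| = 1.3333.
|Parcel A ∖ Parcel B| = |Parcel A| − |Parcel A∩Parcel B| = 2 − 1.3333 = 0.67.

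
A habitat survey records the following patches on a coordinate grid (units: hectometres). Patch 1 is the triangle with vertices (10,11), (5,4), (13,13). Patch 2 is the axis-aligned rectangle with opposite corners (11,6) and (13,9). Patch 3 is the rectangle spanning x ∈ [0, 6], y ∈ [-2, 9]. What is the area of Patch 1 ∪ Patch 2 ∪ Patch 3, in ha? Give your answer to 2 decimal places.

By inclusion–exclusion:
Individual areas: |Patch 1| = 5.5, |Patch 2| = 6, |Patch 3| = 66.
|Patch 1∩Patch 2| = 0.
|Patch 1∩Patch 3| = 0.1375.
|Patch 2∩Patch 3| = 0 (no overlap).
|Patch 1∩Patch 2∩Patch 3| = 0.
|Patch 1 ∪ Patch 2 ∪ Patch 3| = 77.5 − 0.1375 + 0 = 77.36.

77.36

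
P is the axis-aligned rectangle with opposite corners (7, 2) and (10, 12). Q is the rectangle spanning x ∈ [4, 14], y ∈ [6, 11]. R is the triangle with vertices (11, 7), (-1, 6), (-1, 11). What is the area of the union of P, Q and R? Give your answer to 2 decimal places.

By inclusion–exclusion:
Individual areas: |P| = 30, |Q| = 50, |R| = 30.
|P∩Q|: x∈[7,10], y∈[6,11] → 3·5 = 15.
|P∩R| = 3.125.
|Q∩R| = 10.2083.
|P∩Q∩R| = 3.125.
|P ∪ Q ∪ R| = 110 − 28.3333 + 3.125 = 84.79.

84.79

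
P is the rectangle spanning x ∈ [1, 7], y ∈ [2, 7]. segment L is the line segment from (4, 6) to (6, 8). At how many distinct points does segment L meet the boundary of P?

1

The segment meets the boundary at (5,7).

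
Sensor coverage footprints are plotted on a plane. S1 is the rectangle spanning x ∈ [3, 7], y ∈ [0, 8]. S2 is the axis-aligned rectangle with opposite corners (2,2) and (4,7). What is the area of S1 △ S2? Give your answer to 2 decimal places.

|S1∩S2|: x∈[3,4], y∈[2,7] → 1·5 = 5.
|S1 △ S2| = |S1| + |S2| − 2·|S1∩S2| = 32 + 10 − 10 = 32.00.

32.00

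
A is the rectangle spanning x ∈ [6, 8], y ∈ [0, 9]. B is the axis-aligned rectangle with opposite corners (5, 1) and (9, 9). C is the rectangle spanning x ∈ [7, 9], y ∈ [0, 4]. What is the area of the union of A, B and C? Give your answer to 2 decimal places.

35.00

By inclusion–exclusion:
Individual areas: |A| = 18, |B| = 32, |C| = 8.
|A∩B|: x∈[6,8], y∈[1,9] → 2·8 = 16.
|A∩C|: x∈[7,8], y∈[0,4] → 1·4 = 4.
|B∩C|: x∈[7,9], y∈[1,4] → 2·3 = 6.
|A∩B∩C| = 3.
|A ∪ B ∪ C| = 58 − 26 + 3 = 35.00.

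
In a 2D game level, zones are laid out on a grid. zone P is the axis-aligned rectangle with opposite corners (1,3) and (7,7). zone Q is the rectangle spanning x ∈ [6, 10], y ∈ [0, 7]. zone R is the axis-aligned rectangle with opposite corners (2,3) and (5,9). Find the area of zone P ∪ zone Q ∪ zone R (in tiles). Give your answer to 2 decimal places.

54.00

By inclusion–exclusion:
Individual areas: |zone P| = 24, |zone Q| = 28, |zone R| = 18.
|zone P∩zone Q|: x∈[6,7], y∈[3,7] → 1·4 = 4.
|zone P∩zone R|: x∈[2,5], y∈[3,7] → 3·4 = 12.
|zone Q∩zone R| = 0 (no overlap).
|zone P∩zone Q∩zone R| = 0.
|zone P ∪ zone Q ∪ zone R| = 70 − 16 + 0 = 54.00.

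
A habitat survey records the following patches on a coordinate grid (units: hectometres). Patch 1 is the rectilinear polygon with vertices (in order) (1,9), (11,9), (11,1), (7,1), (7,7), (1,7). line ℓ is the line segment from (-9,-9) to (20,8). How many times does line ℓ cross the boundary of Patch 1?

2

The segment meets the boundary at (11,2.724), (8.059,1).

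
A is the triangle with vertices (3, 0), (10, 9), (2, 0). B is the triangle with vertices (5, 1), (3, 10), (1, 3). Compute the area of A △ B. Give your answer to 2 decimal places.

|A| = 4.5, |B| = 16, |A∩B| = 0.7562.
|A △ B| = |A| + |B| − 2·|A∩B| = 4.5 + 16 − 1.5123 = 18.99.

18.99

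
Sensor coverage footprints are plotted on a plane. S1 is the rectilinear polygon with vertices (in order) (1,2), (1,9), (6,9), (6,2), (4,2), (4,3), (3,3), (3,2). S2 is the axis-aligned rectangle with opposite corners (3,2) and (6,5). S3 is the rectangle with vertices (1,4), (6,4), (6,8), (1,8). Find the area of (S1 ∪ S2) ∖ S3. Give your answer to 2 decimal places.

15.00

|S1 ∪ S2| = 35.
|(S1 ∪ S2) ∩ S3| = 20.
|(S1 ∪ S2) ∖ S3| = 35 − 20 = 15.00.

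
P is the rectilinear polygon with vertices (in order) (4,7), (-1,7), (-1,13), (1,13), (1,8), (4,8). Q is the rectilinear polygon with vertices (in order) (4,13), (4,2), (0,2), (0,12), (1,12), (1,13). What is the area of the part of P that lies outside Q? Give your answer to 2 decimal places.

7.00

|P| = 15, |P∩Q| = 8.
|P ∖ Q| = |P| − |P∩Q| = 15 − 8 = 7.00.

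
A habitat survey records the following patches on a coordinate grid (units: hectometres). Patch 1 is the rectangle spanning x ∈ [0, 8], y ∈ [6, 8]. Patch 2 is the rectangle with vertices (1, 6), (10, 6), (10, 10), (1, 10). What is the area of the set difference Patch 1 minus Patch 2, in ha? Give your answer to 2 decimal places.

2.00

|Patch 1∩Patch 2|: x∈[1,8], y∈[6,8] → 7·2 = 14.
|Patch 1| = 16.
|Patch 1 ∖ Patch 2| = |Patch 1| − |Patch 1∩Patch 2| = 16 − 14 = 2.00.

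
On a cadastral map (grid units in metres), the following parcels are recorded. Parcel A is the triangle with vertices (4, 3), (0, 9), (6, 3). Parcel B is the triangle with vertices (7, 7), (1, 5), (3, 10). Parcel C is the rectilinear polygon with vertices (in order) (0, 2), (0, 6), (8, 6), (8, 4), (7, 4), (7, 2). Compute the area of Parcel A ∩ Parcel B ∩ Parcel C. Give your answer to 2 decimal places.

0.42

The intersection is the polygon with vertices (3.25,5.75), (2.364,5.455), (2,6), (3,6).
By the shoelace formula its area is 0.42.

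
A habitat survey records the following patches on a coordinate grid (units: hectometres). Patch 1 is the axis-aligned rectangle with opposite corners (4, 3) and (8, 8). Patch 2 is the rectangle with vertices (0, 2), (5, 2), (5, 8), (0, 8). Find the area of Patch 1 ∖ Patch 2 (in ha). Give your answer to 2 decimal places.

|Patch 1∩Patch 2|: x∈[4,5], y∈[3,8] → 1·5 = 5.
|Patch 1| = 20.
|Patch 1 ∖ Patch 2| = |Patch 1| − |Patch 1∩Patch 2| = 20 − 5 = 15.00.

15.00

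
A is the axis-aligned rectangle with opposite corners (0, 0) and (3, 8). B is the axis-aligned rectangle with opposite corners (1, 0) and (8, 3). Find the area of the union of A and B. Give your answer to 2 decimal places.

39.00

By inclusion–exclusion:
Individual areas: |A| = 24, |B| = 21.
|A∩B|: x∈[1,3], y∈[0,3] → 2·3 = 6.
|A ∪ B| = 45 − 6 = 39.00.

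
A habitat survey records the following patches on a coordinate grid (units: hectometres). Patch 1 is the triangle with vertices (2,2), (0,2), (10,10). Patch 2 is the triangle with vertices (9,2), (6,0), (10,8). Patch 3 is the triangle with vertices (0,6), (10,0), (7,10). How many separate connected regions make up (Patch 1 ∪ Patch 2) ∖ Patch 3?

4

(Patch 1 ∪ Patch 2) ∖ Patch 3 splits into 4 disjoint pieces (area 3.5357, area 0.5583, area 1.166, area 2.5714).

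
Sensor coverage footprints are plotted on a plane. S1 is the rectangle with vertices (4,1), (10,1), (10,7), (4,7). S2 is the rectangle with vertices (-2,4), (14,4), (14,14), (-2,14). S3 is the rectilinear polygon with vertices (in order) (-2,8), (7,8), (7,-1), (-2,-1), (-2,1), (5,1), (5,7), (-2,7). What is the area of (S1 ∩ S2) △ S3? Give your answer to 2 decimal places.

|S1 ∩ S2| = 18.
|(S1 ∩ S2) ∩ S3| = 6.
|(S1 ∩ S2) △ S3| = 18 + 39 − 12 = 45.00.

45.00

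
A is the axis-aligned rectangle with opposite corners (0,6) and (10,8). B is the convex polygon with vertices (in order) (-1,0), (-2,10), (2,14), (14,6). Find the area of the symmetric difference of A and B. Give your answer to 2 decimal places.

98.00

|A| = 20, |B| = 118, |A∩B| = 20.
|A △ B| = |A| + |B| − 2·|A∩B| = 20 + 118 − 40 = 98.00.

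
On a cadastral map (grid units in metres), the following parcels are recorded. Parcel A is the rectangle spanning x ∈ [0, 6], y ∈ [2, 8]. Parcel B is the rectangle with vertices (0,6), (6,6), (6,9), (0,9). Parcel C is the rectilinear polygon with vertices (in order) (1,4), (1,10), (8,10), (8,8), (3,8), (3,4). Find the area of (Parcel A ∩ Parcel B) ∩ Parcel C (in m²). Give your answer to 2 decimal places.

4.00

|Parcel A ∩ Parcel B| = 12.
|(Parcel A ∩ Parcel B) ∩ Parcel C| = 4.00.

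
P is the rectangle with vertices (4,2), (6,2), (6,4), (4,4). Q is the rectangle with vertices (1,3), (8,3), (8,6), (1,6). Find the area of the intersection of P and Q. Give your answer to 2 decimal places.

2.00

|P∩Q|: x∈[4,6], y∈[3,4] → 2·1 = 2.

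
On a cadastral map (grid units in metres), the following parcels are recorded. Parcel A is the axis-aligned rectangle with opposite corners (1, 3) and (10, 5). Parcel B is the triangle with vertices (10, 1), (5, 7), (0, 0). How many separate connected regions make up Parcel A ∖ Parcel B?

Parcel A ∖ Parcel B splits into 2 disjoint pieces (area 5, area 3.7143).

2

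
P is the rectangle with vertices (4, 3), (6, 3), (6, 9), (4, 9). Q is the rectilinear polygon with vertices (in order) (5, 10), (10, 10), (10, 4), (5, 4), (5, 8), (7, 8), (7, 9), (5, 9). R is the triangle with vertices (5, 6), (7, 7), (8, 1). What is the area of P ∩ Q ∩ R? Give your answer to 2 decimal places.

1.08

The intersection is the polygon with vertices (6,4.333), (5,6), (6,6.5).
By the shoelace formula its area is 1.08.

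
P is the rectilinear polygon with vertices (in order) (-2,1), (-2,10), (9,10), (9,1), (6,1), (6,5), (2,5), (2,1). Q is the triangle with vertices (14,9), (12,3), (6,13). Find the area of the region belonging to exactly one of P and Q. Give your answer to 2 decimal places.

|P| = 83, |Q| = 28, |P∩Q| = 1.2.
|P △ Q| = |P| + |Q| − 2·|P∩Q| = 83 + 28 − 2.4 = 108.60.

108.60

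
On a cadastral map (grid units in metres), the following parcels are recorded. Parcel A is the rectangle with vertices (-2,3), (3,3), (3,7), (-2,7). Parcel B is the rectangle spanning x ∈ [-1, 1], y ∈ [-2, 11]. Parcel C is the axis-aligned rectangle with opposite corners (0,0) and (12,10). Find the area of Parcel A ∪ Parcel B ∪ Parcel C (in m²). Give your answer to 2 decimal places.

140.00

By inclusion–exclusion:
Individual areas: |Parcel A| = 20, |Parcel B| = 26, |Parcel C| = 120.
|Parcel A∩Parcel B|: x∈[-1,1], y∈[3,7] → 2·4 = 8.
|Parcel A∩Parcel C|: x∈[0,3], y∈[3,7] → 3·4 = 12.
|Parcel B∩Parcel C|: x∈[0,1], y∈[0,10] → 1·10 = 10.
|Parcel A∩Parcel B∩Parcel C| = 4.
|Parcel A ∪ Parcel B ∪ Parcel C| = 166 − 30 + 4 = 140.00.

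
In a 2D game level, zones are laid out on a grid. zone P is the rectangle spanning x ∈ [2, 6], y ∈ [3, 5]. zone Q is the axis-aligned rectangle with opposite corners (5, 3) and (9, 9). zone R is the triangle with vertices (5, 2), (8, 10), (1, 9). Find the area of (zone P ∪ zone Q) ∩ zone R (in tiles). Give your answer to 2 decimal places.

11.29

The region (zone P ∪ zone Q) ∩ zone R is the polygon with vertices (5,5), (5,9), (7.625,9), (5.375,3), (5,3), (4.429,3), (3.286,5).
By the shoelace formula its area is 11.29.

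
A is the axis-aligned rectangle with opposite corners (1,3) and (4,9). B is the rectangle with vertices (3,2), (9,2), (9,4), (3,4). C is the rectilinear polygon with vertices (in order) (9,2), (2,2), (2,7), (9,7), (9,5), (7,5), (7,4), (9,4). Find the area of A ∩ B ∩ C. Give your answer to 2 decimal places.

1.00

The intersection is the polygon with vertices (3,3), (3,4), (4,4), (4,3).
By the shoelace formula its area is 1.00.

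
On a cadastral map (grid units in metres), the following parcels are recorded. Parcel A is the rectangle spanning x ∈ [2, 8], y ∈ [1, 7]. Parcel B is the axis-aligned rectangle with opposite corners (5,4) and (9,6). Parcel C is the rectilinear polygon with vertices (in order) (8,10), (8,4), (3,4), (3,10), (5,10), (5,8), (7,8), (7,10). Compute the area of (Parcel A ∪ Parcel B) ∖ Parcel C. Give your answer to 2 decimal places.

|Parcel A ∪ Parcel B| = 38.
|(Parcel A ∪ Parcel B) ∩ Parcel C| = 15.
|(Parcel A ∪ Parcel B) ∖ Parcel C| = 38 − 15 = 23.00.

23.00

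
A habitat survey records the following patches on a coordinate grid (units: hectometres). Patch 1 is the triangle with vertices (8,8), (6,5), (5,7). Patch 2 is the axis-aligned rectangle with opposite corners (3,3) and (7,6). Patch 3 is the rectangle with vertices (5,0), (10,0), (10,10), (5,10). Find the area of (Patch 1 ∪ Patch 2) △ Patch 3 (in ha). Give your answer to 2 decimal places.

|Patch 1 ∪ Patch 2| = 14.9167.
|(Patch 1 ∪ Patch 2) ∩ Patch 3| = 8.9167.
|(Patch 1 ∪ Patch 2) △ Patch 3| = 14.9167 + 50 − 17.8333 = 47.08.

47.08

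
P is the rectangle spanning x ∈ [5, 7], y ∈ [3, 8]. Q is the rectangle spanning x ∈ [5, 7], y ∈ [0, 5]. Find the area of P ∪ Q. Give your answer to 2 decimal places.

16.00

By inclusion–exclusion:
Individual areas: |P| = 10, |Q| = 10.
|P∩Q|: x∈[5,7], y∈[3,5] → 2·2 = 4.
|P ∪ Q| = 20 − 4 = 16.00.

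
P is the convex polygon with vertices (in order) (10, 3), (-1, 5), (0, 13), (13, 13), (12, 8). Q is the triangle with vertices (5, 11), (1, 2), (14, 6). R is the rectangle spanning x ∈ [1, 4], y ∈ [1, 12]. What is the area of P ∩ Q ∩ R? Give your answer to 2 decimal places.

4.46

The intersection is the polygon with vertices (4,8.75), (4,4.091), (2.084,4.439).
By the shoelace formula its area is 4.46.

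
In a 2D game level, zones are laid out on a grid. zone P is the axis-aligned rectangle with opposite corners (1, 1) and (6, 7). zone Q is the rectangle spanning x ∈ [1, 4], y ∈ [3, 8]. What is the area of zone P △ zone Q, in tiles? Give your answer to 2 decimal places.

21.00

|zone P∩zone Q|: x∈[1,4], y∈[3,7] → 3·4 = 12.
|zone P △ zone Q| = |zone P| + |zone Q| − 2·|zone P∩zone Q| = 30 + 15 − 24 = 21.00.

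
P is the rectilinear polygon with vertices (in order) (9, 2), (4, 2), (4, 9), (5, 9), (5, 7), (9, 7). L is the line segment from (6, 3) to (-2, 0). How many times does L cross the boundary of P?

1

The segment meets the boundary at (4,2.25).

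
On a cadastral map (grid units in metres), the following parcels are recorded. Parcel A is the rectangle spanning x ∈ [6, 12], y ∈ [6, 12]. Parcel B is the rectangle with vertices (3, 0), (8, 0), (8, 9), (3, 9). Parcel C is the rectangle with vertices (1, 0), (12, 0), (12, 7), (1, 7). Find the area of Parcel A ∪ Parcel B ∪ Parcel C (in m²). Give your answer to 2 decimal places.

113.00

By inclusion–exclusion:
Individual areas: |Parcel A| = 36, |Parcel B| = 45, |Parcel C| = 77.
|Parcel A∩Parcel B|: x∈[6,8], y∈[6,9] → 2·3 = 6.
|Parcel A∩Parcel C|: x∈[6,12], y∈[6,7] → 6·1 = 6.
|Parcel B∩Parcel C|: x∈[3,8], y∈[0,7] → 5·7 = 35.
|Parcel A∩Parcel B∩Parcel C| = 2.
|Parcel A ∪ Parcel B ∪ Parcel C| = 158 − 47 + 2 = 113.00.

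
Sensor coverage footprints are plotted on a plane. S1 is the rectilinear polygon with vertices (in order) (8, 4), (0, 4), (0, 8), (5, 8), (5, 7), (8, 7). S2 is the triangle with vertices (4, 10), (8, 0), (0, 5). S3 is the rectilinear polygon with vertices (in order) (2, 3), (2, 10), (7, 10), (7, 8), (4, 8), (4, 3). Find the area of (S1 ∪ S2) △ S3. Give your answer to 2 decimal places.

37.15

|S1 ∪ S2| = 41.05.
|(S1 ∪ S2) ∩ S3| = 11.95.
|(S1 ∪ S2) △ S3| = 41.05 + 20 − 23.9 = 37.15.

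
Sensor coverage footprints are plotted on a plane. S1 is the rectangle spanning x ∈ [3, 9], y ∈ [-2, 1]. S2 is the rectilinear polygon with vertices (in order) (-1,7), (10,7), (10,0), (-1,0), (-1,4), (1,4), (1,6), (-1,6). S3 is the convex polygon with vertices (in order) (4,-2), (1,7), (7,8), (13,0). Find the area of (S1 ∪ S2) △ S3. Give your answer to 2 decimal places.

36.81

|S1 ∪ S2| = 85.
|(S1 ∪ S2) ∩ S3| = 59.3472.
|(S1 ∪ S2) △ S3| = 85 + 70.5 − 118.6944 = 36.81.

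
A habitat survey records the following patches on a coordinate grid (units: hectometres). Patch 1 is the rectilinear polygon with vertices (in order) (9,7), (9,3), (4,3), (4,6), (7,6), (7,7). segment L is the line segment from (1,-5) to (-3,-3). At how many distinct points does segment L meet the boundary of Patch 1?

0

The segment lies entirely outside Patch 1 and never meets its boundary.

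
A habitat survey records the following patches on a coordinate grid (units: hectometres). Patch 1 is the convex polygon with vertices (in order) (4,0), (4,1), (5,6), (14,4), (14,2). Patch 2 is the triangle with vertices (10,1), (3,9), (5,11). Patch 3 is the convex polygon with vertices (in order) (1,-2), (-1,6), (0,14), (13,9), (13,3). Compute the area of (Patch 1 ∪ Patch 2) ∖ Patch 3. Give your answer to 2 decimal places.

5.54

|Patch 1 ∪ Patch 2| = 49.5457.
|(Patch 1 ∪ Patch 2) ∩ Patch 3| = 44.0057.
|(Patch 1 ∪ Patch 2) ∖ Patch 3| = 49.5457 − 44.0057 = 5.54.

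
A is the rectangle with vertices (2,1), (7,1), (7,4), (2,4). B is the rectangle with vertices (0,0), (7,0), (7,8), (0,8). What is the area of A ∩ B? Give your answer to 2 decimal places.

15.00

|A∩B|: x∈[2,7], y∈[1,4] → 5·3 = 15.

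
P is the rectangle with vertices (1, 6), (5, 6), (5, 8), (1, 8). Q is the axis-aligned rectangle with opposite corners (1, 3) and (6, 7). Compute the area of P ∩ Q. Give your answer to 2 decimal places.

|P∩Q|: x∈[1,5], y∈[6,7] → 4·1 = 4.

4.00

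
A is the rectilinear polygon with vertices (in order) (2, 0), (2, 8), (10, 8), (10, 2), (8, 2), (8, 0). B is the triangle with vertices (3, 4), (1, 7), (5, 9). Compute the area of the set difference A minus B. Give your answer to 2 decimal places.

53.80

|A| = 60, |A∩B| = 6.2.
|A ∖ B| = |A| − |A∩B| = 60 − 6.2 = 53.80.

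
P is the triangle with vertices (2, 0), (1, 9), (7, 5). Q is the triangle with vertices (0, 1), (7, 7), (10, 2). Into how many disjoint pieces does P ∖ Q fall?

P ∖ Q splits into 2 disjoint pieces (area 0.8791, area 14.1531).

2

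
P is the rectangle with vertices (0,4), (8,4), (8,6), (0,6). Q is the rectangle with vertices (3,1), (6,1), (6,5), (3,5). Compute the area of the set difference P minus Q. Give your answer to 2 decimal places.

|P∩Q|: x∈[3,6], y∈[4,5] → 3·1 = 3.
|P| = 16.
|P ∖ Q| = |P| − |P∩Q| = 16 − 3 = 13.00.

13.00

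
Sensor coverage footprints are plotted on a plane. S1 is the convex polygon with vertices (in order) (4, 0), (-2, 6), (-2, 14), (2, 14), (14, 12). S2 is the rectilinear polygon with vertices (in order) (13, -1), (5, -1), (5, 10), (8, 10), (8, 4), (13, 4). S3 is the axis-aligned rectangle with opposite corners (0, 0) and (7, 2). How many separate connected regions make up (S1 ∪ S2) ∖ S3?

1

(S1 ∪ S2) ∖ S3 is a single connected region.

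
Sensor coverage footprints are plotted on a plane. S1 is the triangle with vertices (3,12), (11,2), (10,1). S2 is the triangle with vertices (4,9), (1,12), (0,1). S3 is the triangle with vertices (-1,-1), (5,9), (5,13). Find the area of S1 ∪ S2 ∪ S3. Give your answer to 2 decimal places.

34.94

By inclusion–exclusion:
Individual areas: |S1| = 9, |S2| = 18, |S3| = 12.
|S1∩S2| = 0.
|S1∩S3| = 0.4853.
|S2∩S3| = 3.5769.
|S1∩S2∩S3| = 0.
|S1 ∪ S2 ∪ S3| = 39 − 4.0622 + 0 = 34.94.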